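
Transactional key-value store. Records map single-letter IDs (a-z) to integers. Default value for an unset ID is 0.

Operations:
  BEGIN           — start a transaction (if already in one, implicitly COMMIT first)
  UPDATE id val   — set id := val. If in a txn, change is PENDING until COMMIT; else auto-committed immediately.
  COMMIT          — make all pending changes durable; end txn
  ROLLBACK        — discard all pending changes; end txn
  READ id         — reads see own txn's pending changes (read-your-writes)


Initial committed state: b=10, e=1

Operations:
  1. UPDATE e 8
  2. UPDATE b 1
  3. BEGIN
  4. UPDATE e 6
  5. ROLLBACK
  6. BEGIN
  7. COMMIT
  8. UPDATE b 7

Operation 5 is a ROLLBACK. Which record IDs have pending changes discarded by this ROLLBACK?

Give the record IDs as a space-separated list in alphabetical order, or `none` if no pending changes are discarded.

Answer: e

Derivation:
Initial committed: {b=10, e=1}
Op 1: UPDATE e=8 (auto-commit; committed e=8)
Op 2: UPDATE b=1 (auto-commit; committed b=1)
Op 3: BEGIN: in_txn=True, pending={}
Op 4: UPDATE e=6 (pending; pending now {e=6})
Op 5: ROLLBACK: discarded pending ['e']; in_txn=False
Op 6: BEGIN: in_txn=True, pending={}
Op 7: COMMIT: merged [] into committed; committed now {b=1, e=8}
Op 8: UPDATE b=7 (auto-commit; committed b=7)
ROLLBACK at op 5 discards: ['e']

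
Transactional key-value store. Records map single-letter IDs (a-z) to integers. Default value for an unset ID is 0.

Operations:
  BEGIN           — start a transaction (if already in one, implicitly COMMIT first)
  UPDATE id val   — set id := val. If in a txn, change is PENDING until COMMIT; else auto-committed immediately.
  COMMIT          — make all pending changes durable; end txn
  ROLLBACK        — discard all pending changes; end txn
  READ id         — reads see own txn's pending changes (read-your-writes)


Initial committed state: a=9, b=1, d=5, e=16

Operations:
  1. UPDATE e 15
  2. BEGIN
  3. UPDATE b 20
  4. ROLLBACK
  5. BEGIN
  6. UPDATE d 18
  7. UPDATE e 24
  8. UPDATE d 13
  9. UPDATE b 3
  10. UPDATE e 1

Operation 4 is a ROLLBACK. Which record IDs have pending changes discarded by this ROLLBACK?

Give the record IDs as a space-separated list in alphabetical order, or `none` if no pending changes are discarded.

Answer: b

Derivation:
Initial committed: {a=9, b=1, d=5, e=16}
Op 1: UPDATE e=15 (auto-commit; committed e=15)
Op 2: BEGIN: in_txn=True, pending={}
Op 3: UPDATE b=20 (pending; pending now {b=20})
Op 4: ROLLBACK: discarded pending ['b']; in_txn=False
Op 5: BEGIN: in_txn=True, pending={}
Op 6: UPDATE d=18 (pending; pending now {d=18})
Op 7: UPDATE e=24 (pending; pending now {d=18, e=24})
Op 8: UPDATE d=13 (pending; pending now {d=13, e=24})
Op 9: UPDATE b=3 (pending; pending now {b=3, d=13, e=24})
Op 10: UPDATE e=1 (pending; pending now {b=3, d=13, e=1})
ROLLBACK at op 4 discards: ['b']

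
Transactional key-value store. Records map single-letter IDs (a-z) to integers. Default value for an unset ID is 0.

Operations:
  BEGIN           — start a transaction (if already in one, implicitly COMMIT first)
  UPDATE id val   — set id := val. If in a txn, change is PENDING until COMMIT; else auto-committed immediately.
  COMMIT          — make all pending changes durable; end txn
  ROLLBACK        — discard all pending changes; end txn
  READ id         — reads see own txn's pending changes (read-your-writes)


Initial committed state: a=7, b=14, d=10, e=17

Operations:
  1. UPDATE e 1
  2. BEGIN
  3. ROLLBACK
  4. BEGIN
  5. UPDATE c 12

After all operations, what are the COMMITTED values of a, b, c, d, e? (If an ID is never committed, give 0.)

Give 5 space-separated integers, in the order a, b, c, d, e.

Initial committed: {a=7, b=14, d=10, e=17}
Op 1: UPDATE e=1 (auto-commit; committed e=1)
Op 2: BEGIN: in_txn=True, pending={}
Op 3: ROLLBACK: discarded pending []; in_txn=False
Op 4: BEGIN: in_txn=True, pending={}
Op 5: UPDATE c=12 (pending; pending now {c=12})
Final committed: {a=7, b=14, d=10, e=1}

Answer: 7 14 0 10 1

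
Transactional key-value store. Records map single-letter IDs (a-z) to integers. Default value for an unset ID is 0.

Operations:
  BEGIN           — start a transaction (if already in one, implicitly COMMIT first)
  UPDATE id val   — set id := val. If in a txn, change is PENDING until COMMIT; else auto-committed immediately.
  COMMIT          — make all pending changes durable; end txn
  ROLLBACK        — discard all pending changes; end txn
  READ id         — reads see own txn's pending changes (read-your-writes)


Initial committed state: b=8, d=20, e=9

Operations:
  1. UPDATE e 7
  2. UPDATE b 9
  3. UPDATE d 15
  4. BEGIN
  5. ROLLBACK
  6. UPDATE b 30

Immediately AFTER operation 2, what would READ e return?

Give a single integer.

Initial committed: {b=8, d=20, e=9}
Op 1: UPDATE e=7 (auto-commit; committed e=7)
Op 2: UPDATE b=9 (auto-commit; committed b=9)
After op 2: visible(e) = 7 (pending={}, committed={b=9, d=20, e=7})

Answer: 7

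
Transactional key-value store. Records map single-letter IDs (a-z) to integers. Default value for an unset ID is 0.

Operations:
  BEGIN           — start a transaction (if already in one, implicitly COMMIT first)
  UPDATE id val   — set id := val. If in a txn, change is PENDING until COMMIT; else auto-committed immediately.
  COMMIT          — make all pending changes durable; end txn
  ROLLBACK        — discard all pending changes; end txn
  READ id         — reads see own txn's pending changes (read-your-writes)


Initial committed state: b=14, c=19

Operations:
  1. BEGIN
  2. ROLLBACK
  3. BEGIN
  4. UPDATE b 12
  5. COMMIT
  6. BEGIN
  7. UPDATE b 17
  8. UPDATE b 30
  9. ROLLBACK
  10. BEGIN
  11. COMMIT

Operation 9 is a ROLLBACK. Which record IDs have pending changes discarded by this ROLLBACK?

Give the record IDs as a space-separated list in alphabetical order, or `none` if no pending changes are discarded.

Initial committed: {b=14, c=19}
Op 1: BEGIN: in_txn=True, pending={}
Op 2: ROLLBACK: discarded pending []; in_txn=False
Op 3: BEGIN: in_txn=True, pending={}
Op 4: UPDATE b=12 (pending; pending now {b=12})
Op 5: COMMIT: merged ['b'] into committed; committed now {b=12, c=19}
Op 6: BEGIN: in_txn=True, pending={}
Op 7: UPDATE b=17 (pending; pending now {b=17})
Op 8: UPDATE b=30 (pending; pending now {b=30})
Op 9: ROLLBACK: discarded pending ['b']; in_txn=False
Op 10: BEGIN: in_txn=True, pending={}
Op 11: COMMIT: merged [] into committed; committed now {b=12, c=19}
ROLLBACK at op 9 discards: ['b']

Answer: b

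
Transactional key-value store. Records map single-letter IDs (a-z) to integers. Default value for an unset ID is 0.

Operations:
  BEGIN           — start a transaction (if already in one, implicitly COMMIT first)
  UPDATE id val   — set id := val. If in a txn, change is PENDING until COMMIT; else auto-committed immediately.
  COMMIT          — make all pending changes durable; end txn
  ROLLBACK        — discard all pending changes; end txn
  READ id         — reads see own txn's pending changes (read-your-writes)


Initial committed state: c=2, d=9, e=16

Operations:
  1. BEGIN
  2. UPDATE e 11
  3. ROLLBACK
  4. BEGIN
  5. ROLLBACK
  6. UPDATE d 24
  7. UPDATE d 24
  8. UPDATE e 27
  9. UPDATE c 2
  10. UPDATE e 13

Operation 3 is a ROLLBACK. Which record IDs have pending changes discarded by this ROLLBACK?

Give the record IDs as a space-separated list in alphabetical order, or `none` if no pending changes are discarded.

Initial committed: {c=2, d=9, e=16}
Op 1: BEGIN: in_txn=True, pending={}
Op 2: UPDATE e=11 (pending; pending now {e=11})
Op 3: ROLLBACK: discarded pending ['e']; in_txn=False
Op 4: BEGIN: in_txn=True, pending={}
Op 5: ROLLBACK: discarded pending []; in_txn=False
Op 6: UPDATE d=24 (auto-commit; committed d=24)
Op 7: UPDATE d=24 (auto-commit; committed d=24)
Op 8: UPDATE e=27 (auto-commit; committed e=27)
Op 9: UPDATE c=2 (auto-commit; committed c=2)
Op 10: UPDATE e=13 (auto-commit; committed e=13)
ROLLBACK at op 3 discards: ['e']

Answer: e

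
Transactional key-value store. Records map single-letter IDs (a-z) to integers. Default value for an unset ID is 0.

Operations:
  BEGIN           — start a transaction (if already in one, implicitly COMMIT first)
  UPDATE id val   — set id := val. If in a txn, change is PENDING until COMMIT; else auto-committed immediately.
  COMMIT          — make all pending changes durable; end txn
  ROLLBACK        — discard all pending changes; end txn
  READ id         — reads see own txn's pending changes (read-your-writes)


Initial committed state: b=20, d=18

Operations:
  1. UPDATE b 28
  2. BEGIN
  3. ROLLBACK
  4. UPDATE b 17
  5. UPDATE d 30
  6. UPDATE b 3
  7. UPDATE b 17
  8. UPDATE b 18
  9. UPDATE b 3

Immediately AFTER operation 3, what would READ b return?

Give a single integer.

Initial committed: {b=20, d=18}
Op 1: UPDATE b=28 (auto-commit; committed b=28)
Op 2: BEGIN: in_txn=True, pending={}
Op 3: ROLLBACK: discarded pending []; in_txn=False
After op 3: visible(b) = 28 (pending={}, committed={b=28, d=18})

Answer: 28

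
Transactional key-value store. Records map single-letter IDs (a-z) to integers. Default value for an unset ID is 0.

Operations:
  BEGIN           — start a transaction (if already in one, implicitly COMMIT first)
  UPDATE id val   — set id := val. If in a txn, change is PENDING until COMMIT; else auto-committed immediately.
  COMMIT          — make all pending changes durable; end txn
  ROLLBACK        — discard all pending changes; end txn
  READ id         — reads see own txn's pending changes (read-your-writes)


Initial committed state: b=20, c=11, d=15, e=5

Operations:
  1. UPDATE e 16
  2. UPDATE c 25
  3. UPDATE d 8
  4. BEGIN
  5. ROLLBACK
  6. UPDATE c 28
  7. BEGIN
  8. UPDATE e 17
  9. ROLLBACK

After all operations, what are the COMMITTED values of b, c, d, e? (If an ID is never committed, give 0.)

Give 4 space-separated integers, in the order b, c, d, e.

Answer: 20 28 8 16

Derivation:
Initial committed: {b=20, c=11, d=15, e=5}
Op 1: UPDATE e=16 (auto-commit; committed e=16)
Op 2: UPDATE c=25 (auto-commit; committed c=25)
Op 3: UPDATE d=8 (auto-commit; committed d=8)
Op 4: BEGIN: in_txn=True, pending={}
Op 5: ROLLBACK: discarded pending []; in_txn=False
Op 6: UPDATE c=28 (auto-commit; committed c=28)
Op 7: BEGIN: in_txn=True, pending={}
Op 8: UPDATE e=17 (pending; pending now {e=17})
Op 9: ROLLBACK: discarded pending ['e']; in_txn=False
Final committed: {b=20, c=28, d=8, e=16}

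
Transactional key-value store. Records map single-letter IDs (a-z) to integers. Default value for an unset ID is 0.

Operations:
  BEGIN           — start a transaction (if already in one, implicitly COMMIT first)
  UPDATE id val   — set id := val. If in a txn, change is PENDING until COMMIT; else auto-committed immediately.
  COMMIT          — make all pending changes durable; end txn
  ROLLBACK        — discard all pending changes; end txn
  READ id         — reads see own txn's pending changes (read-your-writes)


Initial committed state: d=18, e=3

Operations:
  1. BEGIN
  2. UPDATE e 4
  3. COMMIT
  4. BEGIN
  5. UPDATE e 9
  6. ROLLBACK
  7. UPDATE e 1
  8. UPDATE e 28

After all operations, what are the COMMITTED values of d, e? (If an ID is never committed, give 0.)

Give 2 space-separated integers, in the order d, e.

Initial committed: {d=18, e=3}
Op 1: BEGIN: in_txn=True, pending={}
Op 2: UPDATE e=4 (pending; pending now {e=4})
Op 3: COMMIT: merged ['e'] into committed; committed now {d=18, e=4}
Op 4: BEGIN: in_txn=True, pending={}
Op 5: UPDATE e=9 (pending; pending now {e=9})
Op 6: ROLLBACK: discarded pending ['e']; in_txn=False
Op 7: UPDATE e=1 (auto-commit; committed e=1)
Op 8: UPDATE e=28 (auto-commit; committed e=28)
Final committed: {d=18, e=28}

Answer: 18 28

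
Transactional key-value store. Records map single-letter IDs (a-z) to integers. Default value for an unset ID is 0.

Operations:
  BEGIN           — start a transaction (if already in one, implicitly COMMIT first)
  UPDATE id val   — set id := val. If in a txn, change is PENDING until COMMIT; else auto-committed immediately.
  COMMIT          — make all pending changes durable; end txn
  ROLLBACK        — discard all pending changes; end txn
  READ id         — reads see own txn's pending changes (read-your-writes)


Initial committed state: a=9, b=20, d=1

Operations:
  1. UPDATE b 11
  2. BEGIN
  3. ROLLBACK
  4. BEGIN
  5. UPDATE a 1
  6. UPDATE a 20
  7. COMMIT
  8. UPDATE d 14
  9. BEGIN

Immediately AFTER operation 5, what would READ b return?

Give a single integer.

Initial committed: {a=9, b=20, d=1}
Op 1: UPDATE b=11 (auto-commit; committed b=11)
Op 2: BEGIN: in_txn=True, pending={}
Op 3: ROLLBACK: discarded pending []; in_txn=False
Op 4: BEGIN: in_txn=True, pending={}
Op 5: UPDATE a=1 (pending; pending now {a=1})
After op 5: visible(b) = 11 (pending={a=1}, committed={a=9, b=11, d=1})

Answer: 11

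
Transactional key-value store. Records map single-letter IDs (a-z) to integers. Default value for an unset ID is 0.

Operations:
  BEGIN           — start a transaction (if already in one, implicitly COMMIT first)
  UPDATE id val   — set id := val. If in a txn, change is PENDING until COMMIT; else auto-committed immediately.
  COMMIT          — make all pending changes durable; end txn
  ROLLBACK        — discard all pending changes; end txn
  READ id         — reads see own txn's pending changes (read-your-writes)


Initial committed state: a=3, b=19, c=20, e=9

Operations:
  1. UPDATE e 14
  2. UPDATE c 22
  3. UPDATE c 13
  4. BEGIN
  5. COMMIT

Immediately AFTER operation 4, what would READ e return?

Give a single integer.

Initial committed: {a=3, b=19, c=20, e=9}
Op 1: UPDATE e=14 (auto-commit; committed e=14)
Op 2: UPDATE c=22 (auto-commit; committed c=22)
Op 3: UPDATE c=13 (auto-commit; committed c=13)
Op 4: BEGIN: in_txn=True, pending={}
After op 4: visible(e) = 14 (pending={}, committed={a=3, b=19, c=13, e=14})

Answer: 14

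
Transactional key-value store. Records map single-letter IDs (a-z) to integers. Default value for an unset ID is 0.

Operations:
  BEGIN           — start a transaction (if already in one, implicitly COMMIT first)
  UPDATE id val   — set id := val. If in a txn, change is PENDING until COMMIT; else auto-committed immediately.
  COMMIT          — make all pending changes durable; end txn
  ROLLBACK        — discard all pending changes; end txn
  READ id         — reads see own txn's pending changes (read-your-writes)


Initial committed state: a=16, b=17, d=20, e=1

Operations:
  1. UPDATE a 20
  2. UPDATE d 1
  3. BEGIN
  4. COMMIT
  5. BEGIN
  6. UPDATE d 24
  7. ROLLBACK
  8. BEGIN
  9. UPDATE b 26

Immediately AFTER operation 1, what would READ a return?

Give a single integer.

Answer: 20

Derivation:
Initial committed: {a=16, b=17, d=20, e=1}
Op 1: UPDATE a=20 (auto-commit; committed a=20)
After op 1: visible(a) = 20 (pending={}, committed={a=20, b=17, d=20, e=1})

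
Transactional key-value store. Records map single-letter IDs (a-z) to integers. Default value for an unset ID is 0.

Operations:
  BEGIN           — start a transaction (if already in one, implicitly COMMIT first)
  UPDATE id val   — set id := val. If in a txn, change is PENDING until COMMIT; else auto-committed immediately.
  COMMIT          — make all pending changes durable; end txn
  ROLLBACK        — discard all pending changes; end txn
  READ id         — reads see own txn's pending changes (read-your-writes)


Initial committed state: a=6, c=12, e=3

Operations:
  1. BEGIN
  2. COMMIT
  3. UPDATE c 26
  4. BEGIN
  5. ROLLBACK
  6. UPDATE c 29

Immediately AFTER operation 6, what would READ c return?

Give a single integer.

Answer: 29

Derivation:
Initial committed: {a=6, c=12, e=3}
Op 1: BEGIN: in_txn=True, pending={}
Op 2: COMMIT: merged [] into committed; committed now {a=6, c=12, e=3}
Op 3: UPDATE c=26 (auto-commit; committed c=26)
Op 4: BEGIN: in_txn=True, pending={}
Op 5: ROLLBACK: discarded pending []; in_txn=False
Op 6: UPDATE c=29 (auto-commit; committed c=29)
After op 6: visible(c) = 29 (pending={}, committed={a=6, c=29, e=3})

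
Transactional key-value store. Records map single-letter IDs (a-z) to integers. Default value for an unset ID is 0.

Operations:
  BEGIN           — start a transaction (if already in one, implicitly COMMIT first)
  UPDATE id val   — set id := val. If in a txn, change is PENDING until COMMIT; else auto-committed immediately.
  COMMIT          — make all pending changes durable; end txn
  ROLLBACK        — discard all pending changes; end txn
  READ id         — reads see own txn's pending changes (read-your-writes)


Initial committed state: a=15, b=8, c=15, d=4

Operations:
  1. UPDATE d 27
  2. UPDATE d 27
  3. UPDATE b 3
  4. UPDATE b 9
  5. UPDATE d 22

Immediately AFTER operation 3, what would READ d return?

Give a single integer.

Initial committed: {a=15, b=8, c=15, d=4}
Op 1: UPDATE d=27 (auto-commit; committed d=27)
Op 2: UPDATE d=27 (auto-commit; committed d=27)
Op 3: UPDATE b=3 (auto-commit; committed b=3)
After op 3: visible(d) = 27 (pending={}, committed={a=15, b=3, c=15, d=27})

Answer: 27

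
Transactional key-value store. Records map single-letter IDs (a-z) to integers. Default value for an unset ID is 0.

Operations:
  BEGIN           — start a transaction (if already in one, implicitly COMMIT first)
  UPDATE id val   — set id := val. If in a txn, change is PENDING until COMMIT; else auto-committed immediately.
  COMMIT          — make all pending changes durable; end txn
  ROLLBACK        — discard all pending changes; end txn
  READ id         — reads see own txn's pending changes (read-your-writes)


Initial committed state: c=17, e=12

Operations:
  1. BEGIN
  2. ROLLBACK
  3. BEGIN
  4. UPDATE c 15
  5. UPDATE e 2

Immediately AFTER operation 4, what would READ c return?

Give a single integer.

Answer: 15

Derivation:
Initial committed: {c=17, e=12}
Op 1: BEGIN: in_txn=True, pending={}
Op 2: ROLLBACK: discarded pending []; in_txn=False
Op 3: BEGIN: in_txn=True, pending={}
Op 4: UPDATE c=15 (pending; pending now {c=15})
After op 4: visible(c) = 15 (pending={c=15}, committed={c=17, e=12})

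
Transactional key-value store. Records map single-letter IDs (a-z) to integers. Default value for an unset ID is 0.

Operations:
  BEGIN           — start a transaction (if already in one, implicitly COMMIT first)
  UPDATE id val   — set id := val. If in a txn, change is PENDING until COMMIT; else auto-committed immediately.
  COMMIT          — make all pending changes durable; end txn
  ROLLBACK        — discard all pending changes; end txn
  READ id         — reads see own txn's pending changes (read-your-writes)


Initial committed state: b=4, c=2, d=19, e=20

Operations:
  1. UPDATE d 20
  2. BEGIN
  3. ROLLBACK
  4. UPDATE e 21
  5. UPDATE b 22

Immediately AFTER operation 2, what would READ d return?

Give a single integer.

Initial committed: {b=4, c=2, d=19, e=20}
Op 1: UPDATE d=20 (auto-commit; committed d=20)
Op 2: BEGIN: in_txn=True, pending={}
After op 2: visible(d) = 20 (pending={}, committed={b=4, c=2, d=20, e=20})

Answer: 20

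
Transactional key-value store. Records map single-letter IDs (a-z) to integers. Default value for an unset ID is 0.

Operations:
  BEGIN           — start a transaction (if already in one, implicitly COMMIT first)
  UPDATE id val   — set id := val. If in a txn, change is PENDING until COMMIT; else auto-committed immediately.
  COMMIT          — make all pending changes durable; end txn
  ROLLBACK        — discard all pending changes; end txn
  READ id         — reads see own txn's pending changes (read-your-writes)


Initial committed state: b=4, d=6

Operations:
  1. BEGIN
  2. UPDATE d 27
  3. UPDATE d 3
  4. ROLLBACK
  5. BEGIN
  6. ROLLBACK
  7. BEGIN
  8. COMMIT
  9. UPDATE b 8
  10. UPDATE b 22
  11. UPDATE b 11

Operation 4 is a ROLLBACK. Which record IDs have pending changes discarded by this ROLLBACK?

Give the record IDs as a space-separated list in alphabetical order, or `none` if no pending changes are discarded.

Initial committed: {b=4, d=6}
Op 1: BEGIN: in_txn=True, pending={}
Op 2: UPDATE d=27 (pending; pending now {d=27})
Op 3: UPDATE d=3 (pending; pending now {d=3})
Op 4: ROLLBACK: discarded pending ['d']; in_txn=False
Op 5: BEGIN: in_txn=True, pending={}
Op 6: ROLLBACK: discarded pending []; in_txn=False
Op 7: BEGIN: in_txn=True, pending={}
Op 8: COMMIT: merged [] into committed; committed now {b=4, d=6}
Op 9: UPDATE b=8 (auto-commit; committed b=8)
Op 10: UPDATE b=22 (auto-commit; committed b=22)
Op 11: UPDATE b=11 (auto-commit; committed b=11)
ROLLBACK at op 4 discards: ['d']

Answer: d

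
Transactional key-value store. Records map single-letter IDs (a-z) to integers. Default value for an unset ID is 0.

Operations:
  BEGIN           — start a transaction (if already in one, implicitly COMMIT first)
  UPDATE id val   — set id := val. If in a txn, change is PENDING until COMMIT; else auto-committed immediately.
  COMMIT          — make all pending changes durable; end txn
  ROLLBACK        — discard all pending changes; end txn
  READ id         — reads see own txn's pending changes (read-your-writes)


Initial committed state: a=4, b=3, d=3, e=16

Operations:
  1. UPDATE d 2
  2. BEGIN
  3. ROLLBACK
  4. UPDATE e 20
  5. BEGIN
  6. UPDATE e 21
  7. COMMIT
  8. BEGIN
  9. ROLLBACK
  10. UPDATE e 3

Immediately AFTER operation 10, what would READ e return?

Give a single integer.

Answer: 3

Derivation:
Initial committed: {a=4, b=3, d=3, e=16}
Op 1: UPDATE d=2 (auto-commit; committed d=2)
Op 2: BEGIN: in_txn=True, pending={}
Op 3: ROLLBACK: discarded pending []; in_txn=False
Op 4: UPDATE e=20 (auto-commit; committed e=20)
Op 5: BEGIN: in_txn=True, pending={}
Op 6: UPDATE e=21 (pending; pending now {e=21})
Op 7: COMMIT: merged ['e'] into committed; committed now {a=4, b=3, d=2, e=21}
Op 8: BEGIN: in_txn=True, pending={}
Op 9: ROLLBACK: discarded pending []; in_txn=False
Op 10: UPDATE e=3 (auto-commit; committed e=3)
After op 10: visible(e) = 3 (pending={}, committed={a=4, b=3, d=2, e=3})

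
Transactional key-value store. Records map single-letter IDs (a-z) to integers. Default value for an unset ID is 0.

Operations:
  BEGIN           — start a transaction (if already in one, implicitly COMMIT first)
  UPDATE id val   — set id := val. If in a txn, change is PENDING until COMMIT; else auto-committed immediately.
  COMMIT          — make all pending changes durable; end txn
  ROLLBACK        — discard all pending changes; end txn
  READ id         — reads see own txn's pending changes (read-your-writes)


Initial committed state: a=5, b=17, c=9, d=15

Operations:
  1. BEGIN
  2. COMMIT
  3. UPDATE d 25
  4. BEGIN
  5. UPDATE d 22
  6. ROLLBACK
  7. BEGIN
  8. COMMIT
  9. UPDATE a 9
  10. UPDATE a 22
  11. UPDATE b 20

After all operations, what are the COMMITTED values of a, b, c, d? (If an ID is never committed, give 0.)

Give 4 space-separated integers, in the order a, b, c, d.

Answer: 22 20 9 25

Derivation:
Initial committed: {a=5, b=17, c=9, d=15}
Op 1: BEGIN: in_txn=True, pending={}
Op 2: COMMIT: merged [] into committed; committed now {a=5, b=17, c=9, d=15}
Op 3: UPDATE d=25 (auto-commit; committed d=25)
Op 4: BEGIN: in_txn=True, pending={}
Op 5: UPDATE d=22 (pending; pending now {d=22})
Op 6: ROLLBACK: discarded pending ['d']; in_txn=False
Op 7: BEGIN: in_txn=True, pending={}
Op 8: COMMIT: merged [] into committed; committed now {a=5, b=17, c=9, d=25}
Op 9: UPDATE a=9 (auto-commit; committed a=9)
Op 10: UPDATE a=22 (auto-commit; committed a=22)
Op 11: UPDATE b=20 (auto-commit; committed b=20)
Final committed: {a=22, b=20, c=9, d=25}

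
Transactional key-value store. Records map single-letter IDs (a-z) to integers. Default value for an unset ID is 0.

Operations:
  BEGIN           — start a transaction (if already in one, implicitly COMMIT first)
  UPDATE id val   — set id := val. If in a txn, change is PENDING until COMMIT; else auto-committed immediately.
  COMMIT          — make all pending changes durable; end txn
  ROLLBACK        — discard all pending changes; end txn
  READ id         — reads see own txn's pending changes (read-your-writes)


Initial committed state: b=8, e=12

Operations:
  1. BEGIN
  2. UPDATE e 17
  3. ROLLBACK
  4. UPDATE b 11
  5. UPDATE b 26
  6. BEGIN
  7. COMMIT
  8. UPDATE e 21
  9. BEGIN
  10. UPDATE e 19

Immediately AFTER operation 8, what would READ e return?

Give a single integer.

Initial committed: {b=8, e=12}
Op 1: BEGIN: in_txn=True, pending={}
Op 2: UPDATE e=17 (pending; pending now {e=17})
Op 3: ROLLBACK: discarded pending ['e']; in_txn=False
Op 4: UPDATE b=11 (auto-commit; committed b=11)
Op 5: UPDATE b=26 (auto-commit; committed b=26)
Op 6: BEGIN: in_txn=True, pending={}
Op 7: COMMIT: merged [] into committed; committed now {b=26, e=12}
Op 8: UPDATE e=21 (auto-commit; committed e=21)
After op 8: visible(e) = 21 (pending={}, committed={b=26, e=21})

Answer: 21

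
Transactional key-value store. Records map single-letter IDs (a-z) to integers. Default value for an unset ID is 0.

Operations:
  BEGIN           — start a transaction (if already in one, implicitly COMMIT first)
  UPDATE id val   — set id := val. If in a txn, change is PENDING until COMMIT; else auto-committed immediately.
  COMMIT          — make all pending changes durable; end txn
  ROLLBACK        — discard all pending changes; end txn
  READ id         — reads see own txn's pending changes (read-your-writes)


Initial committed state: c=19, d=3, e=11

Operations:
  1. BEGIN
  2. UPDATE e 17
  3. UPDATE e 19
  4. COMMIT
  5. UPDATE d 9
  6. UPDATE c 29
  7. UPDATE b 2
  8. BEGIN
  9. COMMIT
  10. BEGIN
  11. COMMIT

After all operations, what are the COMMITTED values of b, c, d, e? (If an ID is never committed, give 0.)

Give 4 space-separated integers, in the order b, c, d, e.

Answer: 2 29 9 19

Derivation:
Initial committed: {c=19, d=3, e=11}
Op 1: BEGIN: in_txn=True, pending={}
Op 2: UPDATE e=17 (pending; pending now {e=17})
Op 3: UPDATE e=19 (pending; pending now {e=19})
Op 4: COMMIT: merged ['e'] into committed; committed now {c=19, d=3, e=19}
Op 5: UPDATE d=9 (auto-commit; committed d=9)
Op 6: UPDATE c=29 (auto-commit; committed c=29)
Op 7: UPDATE b=2 (auto-commit; committed b=2)
Op 8: BEGIN: in_txn=True, pending={}
Op 9: COMMIT: merged [] into committed; committed now {b=2, c=29, d=9, e=19}
Op 10: BEGIN: in_txn=True, pending={}
Op 11: COMMIT: merged [] into committed; committed now {b=2, c=29, d=9, e=19}
Final committed: {b=2, c=29, d=9, e=19}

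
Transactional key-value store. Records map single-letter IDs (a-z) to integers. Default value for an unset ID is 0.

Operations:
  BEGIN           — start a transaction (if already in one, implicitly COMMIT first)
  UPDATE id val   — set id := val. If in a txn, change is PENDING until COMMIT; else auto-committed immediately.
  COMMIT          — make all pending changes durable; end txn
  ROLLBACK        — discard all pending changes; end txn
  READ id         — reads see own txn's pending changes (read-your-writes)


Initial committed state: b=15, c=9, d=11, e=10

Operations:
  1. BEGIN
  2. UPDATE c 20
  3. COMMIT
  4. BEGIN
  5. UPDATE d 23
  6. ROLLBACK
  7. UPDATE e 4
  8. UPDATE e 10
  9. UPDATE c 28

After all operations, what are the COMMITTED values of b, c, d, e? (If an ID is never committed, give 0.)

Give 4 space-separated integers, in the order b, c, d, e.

Initial committed: {b=15, c=9, d=11, e=10}
Op 1: BEGIN: in_txn=True, pending={}
Op 2: UPDATE c=20 (pending; pending now {c=20})
Op 3: COMMIT: merged ['c'] into committed; committed now {b=15, c=20, d=11, e=10}
Op 4: BEGIN: in_txn=True, pending={}
Op 5: UPDATE d=23 (pending; pending now {d=23})
Op 6: ROLLBACK: discarded pending ['d']; in_txn=False
Op 7: UPDATE e=4 (auto-commit; committed e=4)
Op 8: UPDATE e=10 (auto-commit; committed e=10)
Op 9: UPDATE c=28 (auto-commit; committed c=28)
Final committed: {b=15, c=28, d=11, e=10}

Answer: 15 28 11 10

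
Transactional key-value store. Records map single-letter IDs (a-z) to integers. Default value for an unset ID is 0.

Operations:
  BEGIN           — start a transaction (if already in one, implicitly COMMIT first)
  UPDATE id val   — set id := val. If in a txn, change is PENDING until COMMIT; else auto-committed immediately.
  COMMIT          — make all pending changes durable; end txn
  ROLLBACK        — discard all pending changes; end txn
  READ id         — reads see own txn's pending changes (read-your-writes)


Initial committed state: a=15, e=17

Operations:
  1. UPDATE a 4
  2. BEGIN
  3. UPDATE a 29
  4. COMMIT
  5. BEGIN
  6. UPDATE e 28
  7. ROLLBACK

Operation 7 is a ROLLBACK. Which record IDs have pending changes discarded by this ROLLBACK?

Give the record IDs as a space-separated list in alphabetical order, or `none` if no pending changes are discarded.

Answer: e

Derivation:
Initial committed: {a=15, e=17}
Op 1: UPDATE a=4 (auto-commit; committed a=4)
Op 2: BEGIN: in_txn=True, pending={}
Op 3: UPDATE a=29 (pending; pending now {a=29})
Op 4: COMMIT: merged ['a'] into committed; committed now {a=29, e=17}
Op 5: BEGIN: in_txn=True, pending={}
Op 6: UPDATE e=28 (pending; pending now {e=28})
Op 7: ROLLBACK: discarded pending ['e']; in_txn=False
ROLLBACK at op 7 discards: ['e']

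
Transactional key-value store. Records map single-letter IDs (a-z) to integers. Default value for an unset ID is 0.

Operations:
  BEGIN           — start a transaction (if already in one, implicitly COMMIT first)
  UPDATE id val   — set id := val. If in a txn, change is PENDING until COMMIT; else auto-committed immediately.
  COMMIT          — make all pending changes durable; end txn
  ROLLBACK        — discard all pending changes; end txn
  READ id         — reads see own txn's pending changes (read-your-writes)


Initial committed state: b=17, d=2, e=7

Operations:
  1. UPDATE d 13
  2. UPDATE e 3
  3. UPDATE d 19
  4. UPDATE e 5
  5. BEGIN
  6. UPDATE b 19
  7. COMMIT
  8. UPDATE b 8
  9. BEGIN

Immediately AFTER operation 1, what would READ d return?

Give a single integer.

Answer: 13

Derivation:
Initial committed: {b=17, d=2, e=7}
Op 1: UPDATE d=13 (auto-commit; committed d=13)
After op 1: visible(d) = 13 (pending={}, committed={b=17, d=13, e=7})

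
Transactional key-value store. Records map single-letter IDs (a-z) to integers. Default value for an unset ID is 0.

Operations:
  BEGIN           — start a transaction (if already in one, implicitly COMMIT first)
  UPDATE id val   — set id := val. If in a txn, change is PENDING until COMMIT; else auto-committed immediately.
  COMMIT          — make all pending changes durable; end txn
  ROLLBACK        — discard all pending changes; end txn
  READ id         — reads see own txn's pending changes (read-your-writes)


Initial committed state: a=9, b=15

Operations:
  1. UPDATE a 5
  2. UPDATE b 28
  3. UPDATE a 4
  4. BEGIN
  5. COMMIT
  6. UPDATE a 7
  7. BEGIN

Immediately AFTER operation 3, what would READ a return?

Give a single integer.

Answer: 4

Derivation:
Initial committed: {a=9, b=15}
Op 1: UPDATE a=5 (auto-commit; committed a=5)
Op 2: UPDATE b=28 (auto-commit; committed b=28)
Op 3: UPDATE a=4 (auto-commit; committed a=4)
After op 3: visible(a) = 4 (pending={}, committed={a=4, b=28})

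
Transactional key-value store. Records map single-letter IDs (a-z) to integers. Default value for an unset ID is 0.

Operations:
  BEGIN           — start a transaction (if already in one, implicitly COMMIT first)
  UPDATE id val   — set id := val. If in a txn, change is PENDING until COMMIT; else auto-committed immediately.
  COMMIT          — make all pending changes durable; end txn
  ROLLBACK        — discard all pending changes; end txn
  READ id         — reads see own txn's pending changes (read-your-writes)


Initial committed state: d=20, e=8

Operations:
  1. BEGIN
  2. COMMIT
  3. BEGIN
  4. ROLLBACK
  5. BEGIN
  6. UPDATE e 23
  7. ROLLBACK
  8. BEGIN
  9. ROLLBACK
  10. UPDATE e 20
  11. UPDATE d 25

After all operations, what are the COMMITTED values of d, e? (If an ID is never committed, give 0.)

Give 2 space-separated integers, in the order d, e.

Initial committed: {d=20, e=8}
Op 1: BEGIN: in_txn=True, pending={}
Op 2: COMMIT: merged [] into committed; committed now {d=20, e=8}
Op 3: BEGIN: in_txn=True, pending={}
Op 4: ROLLBACK: discarded pending []; in_txn=False
Op 5: BEGIN: in_txn=True, pending={}
Op 6: UPDATE e=23 (pending; pending now {e=23})
Op 7: ROLLBACK: discarded pending ['e']; in_txn=False
Op 8: BEGIN: in_txn=True, pending={}
Op 9: ROLLBACK: discarded pending []; in_txn=False
Op 10: UPDATE e=20 (auto-commit; committed e=20)
Op 11: UPDATE d=25 (auto-commit; committed d=25)
Final committed: {d=25, e=20}

Answer: 25 20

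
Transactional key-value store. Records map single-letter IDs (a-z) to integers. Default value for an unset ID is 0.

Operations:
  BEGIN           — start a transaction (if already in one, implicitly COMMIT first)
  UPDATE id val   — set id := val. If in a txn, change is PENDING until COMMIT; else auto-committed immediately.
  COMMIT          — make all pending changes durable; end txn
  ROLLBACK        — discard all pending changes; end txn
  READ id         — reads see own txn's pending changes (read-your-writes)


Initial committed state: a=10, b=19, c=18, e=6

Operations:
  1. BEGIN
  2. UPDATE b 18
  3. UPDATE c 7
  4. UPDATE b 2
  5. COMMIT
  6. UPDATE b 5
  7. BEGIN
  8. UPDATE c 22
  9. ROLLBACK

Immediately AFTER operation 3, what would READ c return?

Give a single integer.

Initial committed: {a=10, b=19, c=18, e=6}
Op 1: BEGIN: in_txn=True, pending={}
Op 2: UPDATE b=18 (pending; pending now {b=18})
Op 3: UPDATE c=7 (pending; pending now {b=18, c=7})
After op 3: visible(c) = 7 (pending={b=18, c=7}, committed={a=10, b=19, c=18, e=6})

Answer: 7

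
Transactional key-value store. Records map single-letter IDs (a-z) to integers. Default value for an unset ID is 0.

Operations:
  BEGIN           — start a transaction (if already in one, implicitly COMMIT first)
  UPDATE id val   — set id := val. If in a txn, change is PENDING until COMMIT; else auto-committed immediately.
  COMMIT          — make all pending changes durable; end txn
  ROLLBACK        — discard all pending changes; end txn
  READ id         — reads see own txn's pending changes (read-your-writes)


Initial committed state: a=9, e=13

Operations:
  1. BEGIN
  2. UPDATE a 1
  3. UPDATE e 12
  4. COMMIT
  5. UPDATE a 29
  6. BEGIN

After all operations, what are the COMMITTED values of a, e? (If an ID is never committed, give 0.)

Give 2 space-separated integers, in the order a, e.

Answer: 29 12

Derivation:
Initial committed: {a=9, e=13}
Op 1: BEGIN: in_txn=True, pending={}
Op 2: UPDATE a=1 (pending; pending now {a=1})
Op 3: UPDATE e=12 (pending; pending now {a=1, e=12})
Op 4: COMMIT: merged ['a', 'e'] into committed; committed now {a=1, e=12}
Op 5: UPDATE a=29 (auto-commit; committed a=29)
Op 6: BEGIN: in_txn=True, pending={}
Final committed: {a=29, e=12}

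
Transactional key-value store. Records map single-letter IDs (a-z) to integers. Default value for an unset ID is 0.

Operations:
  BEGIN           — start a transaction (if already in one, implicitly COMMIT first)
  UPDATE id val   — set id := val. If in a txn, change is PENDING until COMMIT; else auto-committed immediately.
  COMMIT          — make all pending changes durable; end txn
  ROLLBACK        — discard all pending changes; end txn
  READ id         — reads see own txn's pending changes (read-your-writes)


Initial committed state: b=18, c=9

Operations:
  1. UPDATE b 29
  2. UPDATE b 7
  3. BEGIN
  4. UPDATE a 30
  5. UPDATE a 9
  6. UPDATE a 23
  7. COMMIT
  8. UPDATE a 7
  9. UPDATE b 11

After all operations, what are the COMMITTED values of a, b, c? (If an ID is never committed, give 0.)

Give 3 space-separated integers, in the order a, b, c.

Answer: 7 11 9

Derivation:
Initial committed: {b=18, c=9}
Op 1: UPDATE b=29 (auto-commit; committed b=29)
Op 2: UPDATE b=7 (auto-commit; committed b=7)
Op 3: BEGIN: in_txn=True, pending={}
Op 4: UPDATE a=30 (pending; pending now {a=30})
Op 5: UPDATE a=9 (pending; pending now {a=9})
Op 6: UPDATE a=23 (pending; pending now {a=23})
Op 7: COMMIT: merged ['a'] into committed; committed now {a=23, b=7, c=9}
Op 8: UPDATE a=7 (auto-commit; committed a=7)
Op 9: UPDATE b=11 (auto-commit; committed b=11)
Final committed: {a=7, b=11, c=9}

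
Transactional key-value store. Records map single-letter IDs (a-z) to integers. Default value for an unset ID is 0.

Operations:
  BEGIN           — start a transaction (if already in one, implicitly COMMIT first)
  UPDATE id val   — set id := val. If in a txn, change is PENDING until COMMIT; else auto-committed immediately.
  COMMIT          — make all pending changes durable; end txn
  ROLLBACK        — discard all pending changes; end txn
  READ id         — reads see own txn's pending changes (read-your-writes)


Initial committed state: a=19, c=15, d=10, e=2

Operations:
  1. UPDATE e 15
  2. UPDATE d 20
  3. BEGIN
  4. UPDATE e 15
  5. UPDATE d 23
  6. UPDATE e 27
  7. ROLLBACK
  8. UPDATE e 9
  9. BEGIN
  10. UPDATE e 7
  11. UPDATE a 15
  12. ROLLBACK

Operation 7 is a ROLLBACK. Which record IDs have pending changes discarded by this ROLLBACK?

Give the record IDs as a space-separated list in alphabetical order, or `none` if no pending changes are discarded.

Initial committed: {a=19, c=15, d=10, e=2}
Op 1: UPDATE e=15 (auto-commit; committed e=15)
Op 2: UPDATE d=20 (auto-commit; committed d=20)
Op 3: BEGIN: in_txn=True, pending={}
Op 4: UPDATE e=15 (pending; pending now {e=15})
Op 5: UPDATE d=23 (pending; pending now {d=23, e=15})
Op 6: UPDATE e=27 (pending; pending now {d=23, e=27})
Op 7: ROLLBACK: discarded pending ['d', 'e']; in_txn=False
Op 8: UPDATE e=9 (auto-commit; committed e=9)
Op 9: BEGIN: in_txn=True, pending={}
Op 10: UPDATE e=7 (pending; pending now {e=7})
Op 11: UPDATE a=15 (pending; pending now {a=15, e=7})
Op 12: ROLLBACK: discarded pending ['a', 'e']; in_txn=False
ROLLBACK at op 7 discards: ['d', 'e']

Answer: d e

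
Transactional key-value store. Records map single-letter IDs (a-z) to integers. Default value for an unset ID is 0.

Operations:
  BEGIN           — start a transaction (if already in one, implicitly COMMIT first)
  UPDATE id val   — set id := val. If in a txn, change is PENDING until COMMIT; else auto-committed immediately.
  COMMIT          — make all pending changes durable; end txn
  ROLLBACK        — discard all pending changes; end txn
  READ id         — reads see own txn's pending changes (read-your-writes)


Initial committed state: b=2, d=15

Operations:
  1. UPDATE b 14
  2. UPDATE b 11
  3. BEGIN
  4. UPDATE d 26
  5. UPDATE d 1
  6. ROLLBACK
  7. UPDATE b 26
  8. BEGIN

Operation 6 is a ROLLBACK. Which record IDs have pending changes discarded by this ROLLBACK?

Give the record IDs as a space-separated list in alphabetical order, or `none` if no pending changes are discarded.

Initial committed: {b=2, d=15}
Op 1: UPDATE b=14 (auto-commit; committed b=14)
Op 2: UPDATE b=11 (auto-commit; committed b=11)
Op 3: BEGIN: in_txn=True, pending={}
Op 4: UPDATE d=26 (pending; pending now {d=26})
Op 5: UPDATE d=1 (pending; pending now {d=1})
Op 6: ROLLBACK: discarded pending ['d']; in_txn=False
Op 7: UPDATE b=26 (auto-commit; committed b=26)
Op 8: BEGIN: in_txn=True, pending={}
ROLLBACK at op 6 discards: ['d']

Answer: d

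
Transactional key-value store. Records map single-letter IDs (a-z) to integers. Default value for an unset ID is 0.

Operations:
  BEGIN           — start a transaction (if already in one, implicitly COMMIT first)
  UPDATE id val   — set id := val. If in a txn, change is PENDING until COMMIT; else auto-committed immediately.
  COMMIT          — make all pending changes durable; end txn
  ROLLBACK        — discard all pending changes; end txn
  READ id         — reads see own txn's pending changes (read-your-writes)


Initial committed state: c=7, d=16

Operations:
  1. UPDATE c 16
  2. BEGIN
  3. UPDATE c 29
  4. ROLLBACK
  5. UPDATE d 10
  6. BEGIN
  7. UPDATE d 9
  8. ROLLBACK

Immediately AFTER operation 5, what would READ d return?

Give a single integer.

Initial committed: {c=7, d=16}
Op 1: UPDATE c=16 (auto-commit; committed c=16)
Op 2: BEGIN: in_txn=True, pending={}
Op 3: UPDATE c=29 (pending; pending now {c=29})
Op 4: ROLLBACK: discarded pending ['c']; in_txn=False
Op 5: UPDATE d=10 (auto-commit; committed d=10)
After op 5: visible(d) = 10 (pending={}, committed={c=16, d=10})

Answer: 10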